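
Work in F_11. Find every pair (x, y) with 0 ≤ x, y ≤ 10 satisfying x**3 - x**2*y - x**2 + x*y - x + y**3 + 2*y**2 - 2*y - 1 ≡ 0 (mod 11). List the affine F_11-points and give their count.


Affine F_11-points: {(0, 1), (0, 2), (0, 6), (2, 1), (5, 2), (7, 0), (7, 9), (9, 0), (9, 2), (9, 7)}; count = 10.

For each of the 121 pairs (x, y) ∈ F_11², evaluate f(x, y) mod 11. Record the zeros.
  x = 0: [0↦10, 1↦0, 2↦0, 3↦5, 4↦10, 5↦10, 6↦0, 7↦8, 8↦7, 9↦3, 10↦2]  zeros at y ∈ {1, 2, 6}
  x = 1: [0↦9, 1↦10, 2↦10, 3↦4, 4↦9, 5↦9, 6↦10, 7↦7, 8↦6, 9↦2, 10↦1]  zeros at y ∈ ∅
  x = 2: [0↦1, 1↦0, 2↦9, 3↦1, 4↦4, 5↦2, 6↦1, 7↦7, 8↦4, 9↦9, 10↦6]  zeros at y ∈ {1}
  x = 3: [0↦3, 1↦9, 2↦3, 3↦2, 4↦1, 5↦6, 6↦1, 7↦3, 8↦7, 9↦8, 10↦1]  zeros at y ∈ ∅
  x = 4: [0↦10, 1↦10, 2↦9, 3↦2, 4↦6, 5↦5, 6↦5, 7↦1, 8↦10, 9↦5, 10↦3]  zeros at y ∈ ∅
  x = 5: [0↦6, 1↦9, 2↦0, 3↦7, 4↦3, 5↦5, 6↦8, 7↦7, 8↦8, 9↦6, 10↦7]  zeros at y ∈ {2}
  x = 6: [0↦8, 1↦1, 2↦4, 3↦1, 4↦9, 5↦1, 6↦5, 7↦5, 8↦7, 9↦6, 10↦8]  zeros at y ∈ ∅
  x = 7: [0↦0, 1↦3, 2↦5, 3↦1, 4↦8, 5↦10, 6↦2, 7↦1, 8↦2, 9↦0, 10↦1]  zeros at y ∈ {0, 9}
  x = 8: [0↦10, 1↦10, 2↦9, 3↦2, 4↦6, 5↦5, 6↦5, 7↦1, 8↦10, 9↦5, 10↦3]  zeros at y ∈ ∅
  x = 9: [0↦0, 1↦6, 2↦0, 3↦10, 4↦9, 5↦3, 6↦9, 7↦0, 8↦4, 9↦5, 10↦9]  zeros at y ∈ {0, 2, 7}
  x = 10: [0↦9, 1↦8, 2↦6, 3↦9, 4↦1, 5↦10, 6↦9, 7↦4, 8↦1, 9↦6, 10↦3]  zeros at y ∈ ∅
Collecting zeros: affine points = {(0, 1), (0, 2), (0, 6), (2, 1), (5, 2), (7, 0), (7, 9), (9, 0), (9, 2), (9, 7)}.
Total count |C(F_11)_aff| = 10.


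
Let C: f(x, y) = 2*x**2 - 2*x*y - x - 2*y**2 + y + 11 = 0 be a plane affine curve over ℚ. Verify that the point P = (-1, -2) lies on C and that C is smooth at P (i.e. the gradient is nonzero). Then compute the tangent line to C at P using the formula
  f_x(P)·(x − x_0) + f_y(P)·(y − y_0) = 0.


Tangent line at P: -x + 11*y + 21 = 0.

Step 1: f(-1, -2) = 0, so P lies on C.
Step 2: partial derivatives
  f_x(x, y) = 4*x - 2*y - 1, f_y(x, y) = -2*x - 4*y + 1.
  f_x(P) = -1, f_y(P) = 11 (gradient nonzero, so P is smooth).
Step 3: tangent line at P: -1·(x − -1) + 11·(y − -2) = 0.
Expanding: -x + 11*y + 21 = 0.


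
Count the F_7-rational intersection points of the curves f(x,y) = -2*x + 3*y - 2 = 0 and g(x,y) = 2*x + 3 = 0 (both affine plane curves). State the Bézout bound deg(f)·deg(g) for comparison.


Common zeros: {(2, 2)}; count = 1; Bézout bound = 1.

deg(f) = 1, deg(g) = 1, so Bézout bound = 1.
Scan x ∈ F_7. For each x, list the y ∈ F_7 with f(x, y) ≡ 0 and those with g(x, y) ≡ 0 (mod 7); the common zeros in that column are the intersection.
  x = 0: f ≡ 0 at y ∈ {3}; g ≡ 0 at y ∈ ∅; common: ∅.
  x = 1: f ≡ 0 at y ∈ {6}; g ≡ 0 at y ∈ ∅; common: ∅.
  x = 2: f ≡ 0 at y ∈ {2}; g ≡ 0 at y ∈ {0, 1, 2, 3, 4, 5, 6}; common: {2}.
  x = 3: f ≡ 0 at y ∈ {5}; g ≡ 0 at y ∈ ∅; common: ∅.
  x = 4: f ≡ 0 at y ∈ {1}; g ≡ 0 at y ∈ ∅; common: ∅.
  x = 5: f ≡ 0 at y ∈ {4}; g ≡ 0 at y ∈ ∅; common: ∅.
  x = 6: f ≡ 0 at y ∈ {0}; g ≡ 0 at y ∈ ∅; common: ∅.
Collecting: common zeros = {(2, 2)}, so the count is 1.
Comparison with the Bézout bound: 1 ≤ 1 = deg(f)·deg(g), as expected for curves with no common component (the bound is attained).


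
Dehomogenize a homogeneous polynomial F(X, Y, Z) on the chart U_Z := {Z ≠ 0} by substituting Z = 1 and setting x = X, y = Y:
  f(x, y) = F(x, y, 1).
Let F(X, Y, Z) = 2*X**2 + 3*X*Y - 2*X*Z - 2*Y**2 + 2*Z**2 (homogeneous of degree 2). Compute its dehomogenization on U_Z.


f(x, y) = 2*x**2 + 3*x*y - 2*x - 2*y**2 + 2

On U_Z we set Z = 1. Each monomial c·X^i·Y^j·Z^k in F becomes c·x^i·y^j·1^k = c·x^i·y^j.
Substituting Z = 1: F(X, Y, 1) = 2*x**2 + 3*x*y - 2*x - 2*y**2 + 2.
Note: deg(f) ≤ deg(F) = 2; strict inequality happens when F is divisible by Z (lost terms).


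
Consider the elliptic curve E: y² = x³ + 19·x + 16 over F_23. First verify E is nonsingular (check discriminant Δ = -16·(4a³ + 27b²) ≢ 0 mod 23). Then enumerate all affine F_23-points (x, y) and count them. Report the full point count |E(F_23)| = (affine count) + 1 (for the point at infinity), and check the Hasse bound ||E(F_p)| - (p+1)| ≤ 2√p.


Affine points = {(0, 4), (0, 19), (1, 6), (1, 17), (2, 4), (2, 19), (3, 10), (3, 13), (4, 8), (4, 15), (5, 11), (5, 12), (6, 1), (6, 22), (7, 3), (7, 20), (8, 6), (8, 17), (14, 6), (14, 17), (16, 0), (17, 10), (17, 13), (18, 7), (18, 16), (20, 1), (20, 22), (21, 4), (21, 19)}; affine count = 29; |E(F_23)| = 30.

Discriminant check: Δ ∝ 4a³ + 27b² = 4·19³ + 27·16² = 4·6859 + 27·256 ≡ 9 (mod 23). Nonzero ⇒ E is nonsingular.
For each x ∈ F_23, compute rhs = x³ + 19·x + 16 mod 23, then count y ∈ F_23 with y² ≡ rhs.
  x = 0: rhs = 16, matching y values: 4, 19 (2 points).
  x = 1: rhs = 13, matching y values: 6, 17 (2 points).
  x = 2: rhs = 16, matching y values: 4, 19 (2 points).
  x = 3: rhs = 8, matching y values: 10, 13 (2 points).
  x = 4: rhs = 18, matching y values: 8, 15 (2 points).
  x = 5: rhs = 6, matching y values: 11, 12 (2 points).
  x = 6: rhs = 1, matching y values: 1, 22 (2 points).
  x = 7: rhs = 9, matching y values: 3, 20 (2 points).
  x = 8: rhs = 13, matching y values: 6, 17 (2 points).
  x = 9: rhs = 19, matching y values: none (0 points).
  x = 10: rhs = 10, matching y values: none (0 points).
  x = 11: rhs = 15, matching y values: none (0 points).
  x = 12: rhs = 17, matching y values: none (0 points).
  x = 13: rhs = 22, matching y values: none (0 points).
  x = 14: rhs = 13, matching y values: 6, 17 (2 points).
  x = 15: rhs = 19, matching y values: none (0 points).
  x = 16: rhs = 0, matching y values: 0 (1 points).
  x = 17: rhs = 8, matching y values: 10, 13 (2 points).
  x = 18: rhs = 3, matching y values: 7, 16 (2 points).
  x = 19: rhs = 14, matching y values: none (0 points).
  x = 20: rhs = 1, matching y values: 1, 22 (2 points).
  x = 21: rhs = 16, matching y values: 4, 19 (2 points).
  x = 22: rhs = 19, matching y values: none (0 points).
Total affine count: 29.
Full point count |E(F_23)| = 29 + 1 = 30.
Hasse bound: |30 − (23+1)| = |6| = 6 ≤ 2√23 ≈ 9.5917 ✓.


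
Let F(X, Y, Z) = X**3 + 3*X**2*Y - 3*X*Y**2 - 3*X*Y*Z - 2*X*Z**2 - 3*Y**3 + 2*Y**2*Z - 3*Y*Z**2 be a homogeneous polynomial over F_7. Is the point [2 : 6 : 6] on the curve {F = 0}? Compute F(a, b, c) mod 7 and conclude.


F(2,6,6) ≡ 5 (mod 7); P is NOT on the curve.

Evaluate F(2, 6, 6) term-by-term (mod 7).
  X**3 ↦ 1·8·1·1 = 8
  3*X**2*Y ↦ 3·4·6·1 = 72
  -3*X*Y**2 ↦ -3·2·36·1 = -216
  -3*X*Y*Z ↦ -3·2·6·6 = -216
  -2*X*Z**2 ↦ -2·2·1·36 = -144
  -3*Y**3 ↦ -3·1·216·1 = -648
  2*Y**2*Z ↦ 2·1·36·6 = 432
  -3*Y*Z**2 ↦ -3·1·6·36 = -648
Sum: F(2, 6, 6) = (8) + (72) + (-216) + (-216) + (-144) + (-648) + (432) + (-648) = -1360.
Reducing mod 7: -1360 ≡ 5 (mod 7).
Since F(a, b, c) ≡ 5 ≠ 0 (mod 7), P does NOT lie on the curve.


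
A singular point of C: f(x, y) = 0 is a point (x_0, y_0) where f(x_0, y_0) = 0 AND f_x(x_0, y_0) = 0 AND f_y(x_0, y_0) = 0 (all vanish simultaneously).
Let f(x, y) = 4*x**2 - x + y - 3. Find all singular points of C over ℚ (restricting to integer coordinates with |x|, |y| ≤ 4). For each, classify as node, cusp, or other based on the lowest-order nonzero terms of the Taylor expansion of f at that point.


No singular points in the scanned grid; C is smooth there.

Compute partial derivatives:
  f_x = 8*x - 1.
  f_y = 1.
f_y = 1 is a nonzero constant, so f_y never vanishes: no point (x, y) can satisfy f = f_x = f_y = 0. In particular no (x, y) ∈ {−4, ..., 4}² is singular; the curve is smooth.


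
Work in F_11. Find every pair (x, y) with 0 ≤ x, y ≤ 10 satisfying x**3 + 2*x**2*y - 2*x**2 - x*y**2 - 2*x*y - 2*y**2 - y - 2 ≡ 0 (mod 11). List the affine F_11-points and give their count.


Affine F_11-points: {(1, 3), (1, 4), (5, 6), (5, 9), (10, 7)}; count = 5.

For each of the 121 pairs (x, y) ∈ F_11², evaluate f(x, y) mod 11. Record the zeros.
  x = 0: [0↦9, 1↦6, 2↦10, 3↦10, 4↦6, 5↦9, 6↦8, 7↦3, 8↦5, 9↦3, 10↦8]  zeros at y ∈ ∅
  x = 1: [0↦8, 1↦4, 2↦5, 3↦0, 4↦0, 5↦5, 6↦4, 7↦8, 8↦6, 9↦9, 10↦6]  zeros at y ∈ {3, 4}
  x = 2: [0↦9, 1↦8, 2↦10, 3↦4, 4↦1, 5↦1, 6↦4, 7↦10, 8↦8, 9↦9, 10↦2]  zeros at y ∈ ∅
  x = 3: [0↦7, 1↦2, 2↦9, 3↦6, 4↦4, 5↦3, 6↦3, 7↦4, 8↦6, 9↦9, 10↦2]  zeros at y ∈ ∅
  x = 4: [0↦8, 1↦3, 2↦8, 3↦1, 4↦4, 5↦6, 6↦7, 7↦7, 8↦6, 9↦4, 10↦1]  zeros at y ∈ ∅
  x = 5: [0↦7, 1↦6, 2↦2, 3↦6, 4↦7, 5↦5, 6↦0, 7↦3, 8↦3, 9↦0, 10↦5]  zeros at y ∈ {6, 9}
  x = 6: [0↦10, 1↦6, 2↦8, 3↦5, 4↦8, 5↦6, 6↦10, 7↦9, 8↦3, 9↦3, 10↦9]  zeros at y ∈ ∅
  x = 7: [0↦1, 1↦9, 2↦10, 3↦4, 4↦2, 5↦4, 6↦10, 7↦9, 8↦1, 9↦8, 10↦8]  zeros at y ∈ ∅
  x = 8: [0↦8, 1↦10, 2↦3, 3↦9, 4↦6, 5↦5, 6↦6, 7↦9, 8↦3, 9↦10, 10↦8]  zeros at y ∈ ∅
  x = 9: [0↦4, 1↦4, 2↦4, 3↦4, 4↦4, 5↦4, 6↦4, 7↦4, 8↦4, 9↦4, 10↦4]  zeros at y ∈ ∅
  x = 10: [0↦6, 1↦8, 2↦8, 3↦6, 4↦2, 5↦7, 6↦10, 7↦0, 8↦10, 9↦7, 10↦2]  zeros at y ∈ {7}
Collecting zeros: affine points = {(1, 3), (1, 4), (5, 6), (5, 9), (10, 7)}.
Total count |C(F_11)_aff| = 5.


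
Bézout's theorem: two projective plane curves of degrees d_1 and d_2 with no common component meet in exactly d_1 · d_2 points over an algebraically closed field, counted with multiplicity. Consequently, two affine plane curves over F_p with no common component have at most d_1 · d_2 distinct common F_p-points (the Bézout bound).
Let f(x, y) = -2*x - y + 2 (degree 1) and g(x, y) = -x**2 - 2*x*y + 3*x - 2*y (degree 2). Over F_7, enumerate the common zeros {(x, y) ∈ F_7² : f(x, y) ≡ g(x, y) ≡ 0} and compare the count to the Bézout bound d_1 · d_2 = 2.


Common zeros: {(2, 5), (4, 1)}; count = 2; Bézout bound = 2.

deg(f) = 1, deg(g) = 2, so Bézout bound = 2.
Scan x ∈ F_7. For each x, list the y ∈ F_7 with f(x, y) ≡ 0 and those with g(x, y) ≡ 0 (mod 7); the common zeros in that column are the intersection.
  x = 0: f ≡ 0 at y ∈ {2}; g ≡ 0 at y ∈ {0}; common: ∅.
  x = 1: f ≡ 0 at y ∈ {0}; g ≡ 0 at y ∈ {4}; common: ∅.
  x = 2: f ≡ 0 at y ∈ {5}; g ≡ 0 at y ∈ {5}; common: {5}.
  x = 3: f ≡ 0 at y ∈ {3}; g ≡ 0 at y ∈ {0}; common: ∅.
  x = 4: f ≡ 0 at y ∈ {1}; g ≡ 0 at y ∈ {1}; common: {1}.
  x = 5: f ≡ 0 at y ∈ {6}; g ≡ 0 at y ∈ {5}; common: ∅.
  x = 6: f ≡ 0 at y ∈ {4}; g ≡ 0 at y ∈ ∅; common: ∅.
Collecting: common zeros = {(2, 5), (4, 1)}, so the count is 2.
Comparison with the Bézout bound: 2 ≤ 2 = deg(f)·deg(g), as expected for curves with no common component (the bound is attained).


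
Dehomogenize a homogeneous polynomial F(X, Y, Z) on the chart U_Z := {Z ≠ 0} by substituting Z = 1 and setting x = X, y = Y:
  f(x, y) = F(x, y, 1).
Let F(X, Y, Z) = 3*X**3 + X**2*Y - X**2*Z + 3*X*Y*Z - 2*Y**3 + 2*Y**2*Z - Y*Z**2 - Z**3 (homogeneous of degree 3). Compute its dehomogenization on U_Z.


f(x, y) = 3*x**3 + x**2*y - x**2 + 3*x*y - 2*y**3 + 2*y**2 - y - 1

On U_Z we set Z = 1. Each monomial c·X^i·Y^j·Z^k in F becomes c·x^i·y^j·1^k = c·x^i·y^j.
Substituting Z = 1: F(X, Y, 1) = 3*x**3 + x**2*y - x**2 + 3*x*y - 2*y**3 + 2*y**2 - y - 1.
Note: deg(f) ≤ deg(F) = 3; strict inequality happens when F is divisible by Z (lost terms).


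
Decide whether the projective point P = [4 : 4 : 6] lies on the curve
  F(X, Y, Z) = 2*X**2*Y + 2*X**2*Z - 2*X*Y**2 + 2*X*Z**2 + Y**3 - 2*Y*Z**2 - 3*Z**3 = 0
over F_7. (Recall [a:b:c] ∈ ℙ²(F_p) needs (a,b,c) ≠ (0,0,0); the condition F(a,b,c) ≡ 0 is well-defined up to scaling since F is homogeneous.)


F(4,4,6) ≡ 0 (mod 7); P is on the curve.

Evaluate F(4, 4, 6) term-by-term (mod 7).
  2*X**2*Y ↦ 2·16·4·1 = 128
  2*X**2*Z ↦ 2·16·1·6 = 192
  -2*X*Y**2 ↦ -2·4·16·1 = -128
  2*X*Z**2 ↦ 2·4·1·36 = 288
  Y**3 ↦ 1·1·64·1 = 64
  -2*Y*Z**2 ↦ -2·1·4·36 = -288
  -3*Z**3 ↦ -3·1·1·216 = -648
Sum: F(4, 4, 6) = (128) + (192) + (-128) + (288) + (64) + (-288) + (-648) = -392.
Reducing mod 7: -392 ≡ 0 (mod 7).
Since F(a, b, c) ≡ 0 (mod 7), P lies on the curve.


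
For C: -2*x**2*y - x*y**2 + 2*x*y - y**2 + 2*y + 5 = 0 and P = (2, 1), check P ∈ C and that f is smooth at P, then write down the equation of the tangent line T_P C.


Tangent line at P: -7*x - 8*y + 22 = 0.

Step 1: f(2, 1) = 0, so P lies on C.
Step 2: partial derivatives
  f_x(x, y) = -4*x*y - y**2 + 2*y, f_y(x, y) = -2*x**2 - 2*x*y + 2*x - 2*y + 2.
  f_x(P) = -7, f_y(P) = -8 (gradient nonzero, so P is smooth).
Step 3: tangent line at P: -7·(x − 2) + -8·(y − 1) = 0.
Expanding: -7*x - 8*y + 22 = 0.


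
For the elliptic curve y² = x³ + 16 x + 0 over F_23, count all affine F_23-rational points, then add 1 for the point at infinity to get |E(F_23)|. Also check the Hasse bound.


Affine points = {(0, 0), (3, 11), (3, 12), (4, 6), (4, 17), (6, 6), (6, 17), (7, 8), (7, 15), (11, 9), (11, 14), (13, 6), (13, 17), (14, 1), (14, 22), (15, 2), (15, 21), (18, 5), (18, 18), (21, 11), (21, 12), (22, 11), (22, 12)}; affine count = 23; |E(F_23)| = 24.

Discriminant check: Δ ∝ 4a³ + 27b² = 4·16³ + 27·0² = 4·4096 + 27·0 ≡ 8 (mod 23). Nonzero ⇒ E is nonsingular.
For each x ∈ F_23, compute rhs = x³ + 16·x + 0 mod 23, then count y ∈ F_23 with y² ≡ rhs.
  x = 0: rhs = 0, matching y values: 0 (1 points).
  x = 1: rhs = 17, matching y values: none (0 points).
  x = 2: rhs = 17, matching y values: none (0 points).
  x = 3: rhs = 6, matching y values: 11, 12 (2 points).
  x = 4: rhs = 13, matching y values: 6, 17 (2 points).
  x = 5: rhs = 21, matching y values: none (0 points).
  x = 6: rhs = 13, matching y values: 6, 17 (2 points).
  x = 7: rhs = 18, matching y values: 8, 15 (2 points).
  x = 8: rhs = 19, matching y values: none (0 points).
  x = 9: rhs = 22, matching y values: none (0 points).
  x = 10: rhs = 10, matching y values: none (0 points).
  x = 11: rhs = 12, matching y values: 9, 14 (2 points).
  x = 12: rhs = 11, matching y values: none (0 points).
  x = 13: rhs = 13, matching y values: 6, 17 (2 points).
  x = 14: rhs = 1, matching y values: 1, 22 (2 points).
  x = 15: rhs = 4, matching y values: 2, 21 (2 points).
  x = 16: rhs = 5, matching y values: none (0 points).
  x = 17: rhs = 10, matching y values: none (0 points).
  x = 18: rhs = 2, matching y values: 5, 18 (2 points).
  x = 19: rhs = 10, matching y values: none (0 points).
  x = 20: rhs = 17, matching y values: none (0 points).
  x = 21: rhs = 6, matching y values: 11, 12 (2 points).
  x = 22: rhs = 6, matching y values: 11, 12 (2 points).
Total affine count: 23.
Full point count |E(F_23)| = 23 + 1 = 24.
Hasse bound: |24 − (23+1)| = |0| = 0 ≤ 2√23 ≈ 9.5917 ✓.


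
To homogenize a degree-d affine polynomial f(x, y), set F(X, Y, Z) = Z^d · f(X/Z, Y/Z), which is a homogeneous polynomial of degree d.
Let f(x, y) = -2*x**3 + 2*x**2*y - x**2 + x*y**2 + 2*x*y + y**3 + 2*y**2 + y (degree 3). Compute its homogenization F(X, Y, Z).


F(X, Y, Z) = -2*X**3 + 2*X**2*Y - X**2*Z + X*Y**2 + 2*X*Y*Z + Y**3 + 2*Y**2*Z + Y*Z**2

deg(f) = 3.
Substitute x = X/Z, y = Y/Z into f, then multiply by Z^3.
  monomial -2·x^3·y^0 ↦ -2·X^3·Y^0·Z^0.
  monomial 2·x^2·y^1 ↦ 2·X^2·Y^1·Z^0.
  monomial -1·x^2·y^0 ↦ -1·X^2·Y^0·Z^1.
  monomial 1·x^1·y^2 ↦ 1·X^1·Y^2·Z^0.
  monomial 2·x^1·y^1 ↦ 2·X^1·Y^1·Z^1.
  monomial 1·x^0·y^3 ↦ 1·X^0·Y^3·Z^0.
  monomial 2·x^0·y^2 ↦ 2·X^0·Y^2·Z^1.
  monomial 1·x^0·y^1 ↦ 1·X^0·Y^1·Z^2.
Collecting: F(X, Y, Z) = -2*X**3 + 2*X**2*Y - X**2*Z + X*Y**2 + 2*X*Y*Z + Y**3 + 2*Y**2*Z + Y*Z**2.


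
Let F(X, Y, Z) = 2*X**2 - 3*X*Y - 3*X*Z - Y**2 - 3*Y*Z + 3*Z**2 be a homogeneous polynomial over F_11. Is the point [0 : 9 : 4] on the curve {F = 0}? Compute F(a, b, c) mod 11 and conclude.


F(0,9,4) ≡ 2 (mod 11); P is NOT on the curve.

Evaluate F(0, 9, 4) term-by-term (mod 11).
  2*X**2 ↦ 2·0·1·1 = 0
  -3*X*Y ↦ -3·0·9·1 = 0
  -3*X*Z ↦ -3·0·1·4 = 0
  -Y**2 ↦ -1·1·81·1 = -81
  -3*Y*Z ↦ -3·1·9·4 = -108
  3*Z**2 ↦ 3·1·1·16 = 48
Sum: F(0, 9, 4) = (0) + (0) + (0) + (-81) + (-108) + (48) = -141.
Reducing mod 11: -141 ≡ 2 (mod 11).
Since F(a, b, c) ≡ 2 ≠ 0 (mod 11), P does NOT lie on the curve.


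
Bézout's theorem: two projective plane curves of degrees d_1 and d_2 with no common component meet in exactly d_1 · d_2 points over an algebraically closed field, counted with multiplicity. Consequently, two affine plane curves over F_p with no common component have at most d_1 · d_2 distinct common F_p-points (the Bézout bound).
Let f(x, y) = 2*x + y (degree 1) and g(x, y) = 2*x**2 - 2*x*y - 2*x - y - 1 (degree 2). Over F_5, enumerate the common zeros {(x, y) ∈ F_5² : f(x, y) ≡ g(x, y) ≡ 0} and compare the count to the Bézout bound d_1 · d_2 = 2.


Common zeros: {(1, 3), (4, 2)}; count = 2; Bézout bound = 2.

deg(f) = 1, deg(g) = 2, so Bézout bound = 2.
Scan x ∈ F_5. For each x, list the y ∈ F_5 with f(x, y) ≡ 0 and those with g(x, y) ≡ 0 (mod 5); the common zeros in that column are the intersection.
  x = 0: f ≡ 0 at y ∈ {0}; g ≡ 0 at y ∈ {4}; common: ∅.
  x = 1: f ≡ 0 at y ∈ {3}; g ≡ 0 at y ∈ {3}; common: {3}.
  x = 2: f ≡ 0 at y ∈ {1}; g ≡ 0 at y ∈ ∅; common: ∅.
  x = 3: f ≡ 0 at y ∈ {4}; g ≡ 0 at y ∈ {3}; common: ∅.
  x = 4: f ≡ 0 at y ∈ {2}; g ≡ 0 at y ∈ {2}; common: {2}.
Collecting: common zeros = {(1, 3), (4, 2)}, so the count is 2.
Comparison with the Bézout bound: 2 ≤ 2 = deg(f)·deg(g), as expected for curves with no common component (the bound is attained).


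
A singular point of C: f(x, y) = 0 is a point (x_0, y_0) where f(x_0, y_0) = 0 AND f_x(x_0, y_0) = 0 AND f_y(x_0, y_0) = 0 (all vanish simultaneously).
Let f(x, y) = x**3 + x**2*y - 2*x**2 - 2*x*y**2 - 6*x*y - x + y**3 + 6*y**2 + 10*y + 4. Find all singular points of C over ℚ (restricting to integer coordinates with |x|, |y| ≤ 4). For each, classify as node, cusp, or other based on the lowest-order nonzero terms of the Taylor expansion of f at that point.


Singular points: {(1, -1)}; classification: cusp.

Compute partial derivatives:
  f_x = 3*x**2 + 2*x*y - 4*x - 2*y**2 - 6*y - 1.
  f_y = x**2 - 4*x*y - 6*x + 3*y**2 + 12*y + 10.
Scan x_0 ∈ {−4, ..., 4}. For each x_0, f_y(x_0, y) is a polynomial in y; find its integer roots y ∈ {−4, ..., 4}, then test f_x and f at those candidates.
  x = -4: f_y(-4, y) = 3*y**2 + 28*y + 50; no integer root y with |y| ≤ 4.
  x = -3: f_y(-3, y) = 3*y**2 + 24*y + 37; no integer root y with |y| ≤ 4.
  x = -2: f_y(-2, y) = 3*y**2 + 20*y + 26; no integer root y with |y| ≤ 4.
  x = -1: f_y(-1, y) = 3*y**2 + 16*y + 17; no integer root y with |y| ≤ 4.
  x = 0: f_y(0, y) = 3*y**2 + 12*y + 10; no integer root y with |y| ≤ 4.
  x = 1: f_y(1, y) = 3*y**2 + 8*y + 5; vanishes at y ∈ {-1}. (1, -1): f_x = 0, f = 0 — SINGULAR.
  x = 2: f_y(2, y) = 3*y**2 + 4*y + 2; no integer root y with |y| ≤ 4.
  x = 3: f_y(3, y) = 3*y**2 + 1; no integer root y with |y| ≤ 4.
  x = 4: f_y(4, y) = 3*y**2 - 4*y + 2; no integer root y with |y| ≤ 4.
Only singular point on the grid: (1, -1).
Classify: substitute x = 1 + u, y = -1 + v and expand: f = u**3 + u**2*v - 2*u*v**2 + v**3 + v**2.
No constant or linear terms (consistent with a singular point). Quadratic part: v**2. Cubic part: u**3 + u**2*v - 2*u*v**2 + v**3.
The quadratic part v**2 is a perfect square, so there is a single (double) tangent line v = 0, i.e. y = -1. Restricting the cubic part to that line (v = 0) leaves u**3 ≠ 0, so f is not divisible by v and the branch is v² ≈ -u**3 to lowest order — this is a cusp.
Classification: cusp.


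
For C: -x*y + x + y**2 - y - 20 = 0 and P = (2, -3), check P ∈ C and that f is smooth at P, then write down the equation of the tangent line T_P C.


Tangent line at P: 4*x - 9*y - 35 = 0.

Step 1: f(2, -3) = 0, so P lies on C.
Step 2: partial derivatives
  f_x(x, y) = 1 - y, f_y(x, y) = -x + 2*y - 1.
  f_x(P) = 4, f_y(P) = -9 (gradient nonzero, so P is smooth).
Step 3: tangent line at P: 4·(x − 2) + -9·(y − -3) = 0.
Expanding: 4*x - 9*y - 35 = 0.


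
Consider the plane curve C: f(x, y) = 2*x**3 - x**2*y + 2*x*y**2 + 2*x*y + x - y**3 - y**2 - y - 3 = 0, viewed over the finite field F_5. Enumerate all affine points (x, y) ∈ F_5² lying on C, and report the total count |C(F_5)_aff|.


Affine F_5-points: {(1, 0), (1, 1), (2, 0), (2, 4), (3, 3)}; count = 5.

For each of the 25 pairs (x, y) ∈ F_5², evaluate f(x, y) mod 5. Record the zeros.
  x = 0: [0↦2, 1↦4, 2↦3, 3↦3, 4↦3]  zeros at y ∈ ∅
  x = 1: [0↦0, 1↦0, 2↦1, 3↦2, 4↦2]  zeros at y ∈ {0, 1}
  x = 2: [0↦0, 1↦1, 2↦2, 3↦2, 4↦0]  zeros at y ∈ {0, 4}
  x = 3: [0↦4, 1↦4, 2↦3, 3↦0, 4↦4]  zeros at y ∈ {3}
  x = 4: [0↦4, 1↦1, 2↦1, 3↦3, 4↦1]  zeros at y ∈ ∅
Collecting zeros: affine points = {(1, 0), (1, 1), (2, 0), (2, 4), (3, 3)}.
Total count |C(F_5)_aff| = 5.


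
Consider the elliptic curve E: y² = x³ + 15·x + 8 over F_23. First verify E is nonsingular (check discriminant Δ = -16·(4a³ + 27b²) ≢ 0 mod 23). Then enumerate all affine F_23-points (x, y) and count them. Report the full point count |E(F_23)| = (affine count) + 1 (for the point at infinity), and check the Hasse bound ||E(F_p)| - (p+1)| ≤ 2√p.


Affine points = {(0, 10), (0, 13), (1, 1), (1, 22), (2, 0), (5, 1), (5, 22), (10, 10), (10, 13), (11, 3), (11, 20), (13, 10), (13, 13), (14, 8), (14, 15), (17, 1), (17, 22), (21, 4), (21, 19)}; affine count = 19; |E(F_23)| = 20.

Discriminant check: Δ ∝ 4a³ + 27b² = 4·15³ + 27·8² = 4·3375 + 27·64 ≡ 2 (mod 23). Nonzero ⇒ E is nonsingular.
For each x ∈ F_23, compute rhs = x³ + 15·x + 8 mod 23, then count y ∈ F_23 with y² ≡ rhs.
  x = 0: rhs = 8, matching y values: 10, 13 (2 points).
  x = 1: rhs = 1, matching y values: 1, 22 (2 points).
  x = 2: rhs = 0, matching y values: 0 (1 points).
  x = 3: rhs = 11, matching y values: none (0 points).
  x = 4: rhs = 17, matching y values: none (0 points).
  x = 5: rhs = 1, matching y values: 1, 22 (2 points).
  x = 6: rhs = 15, matching y values: none (0 points).
  x = 7: rhs = 19, matching y values: none (0 points).
  x = 8: rhs = 19, matching y values: none (0 points).
  x = 9: rhs = 21, matching y values: none (0 points).
  x = 10: rhs = 8, matching y values: 10, 13 (2 points).
  x = 11: rhs = 9, matching y values: 3, 20 (2 points).
  x = 12: rhs = 7, matching y values: none (0 points).
  x = 13: rhs = 8, matching y values: 10, 13 (2 points).
  x = 14: rhs = 18, matching y values: 8, 15 (2 points).
  x = 15: rhs = 20, matching y values: none (0 points).
  x = 16: rhs = 20, matching y values: none (0 points).
  x = 17: rhs = 1, matching y values: 1, 22 (2 points).
  x = 18: rhs = 15, matching y values: none (0 points).
  x = 19: rhs = 22, matching y values: none (0 points).
  x = 20: rhs = 5, matching y values: none (0 points).
  x = 21: rhs = 16, matching y values: 4, 19 (2 points).
  x = 22: rhs = 15, matching y values: none (0 points).
Total affine count: 19.
Full point count |E(F_23)| = 19 + 1 = 20.
Hasse bound: |20 − (23+1)| = |-4| = 4 ≤ 2√23 ≈ 9.5917 ✓.


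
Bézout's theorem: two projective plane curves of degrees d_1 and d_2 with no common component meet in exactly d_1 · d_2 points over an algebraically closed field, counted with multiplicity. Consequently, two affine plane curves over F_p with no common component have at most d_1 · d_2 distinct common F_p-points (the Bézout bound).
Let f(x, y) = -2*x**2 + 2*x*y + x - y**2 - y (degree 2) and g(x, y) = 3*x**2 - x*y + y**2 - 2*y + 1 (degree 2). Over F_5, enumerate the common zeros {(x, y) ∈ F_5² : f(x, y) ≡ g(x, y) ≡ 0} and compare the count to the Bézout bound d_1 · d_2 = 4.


Common zeros: ∅; count = 0; Bézout bound = 4.

deg(f) = 2, deg(g) = 2, so Bézout bound = 4.
Scan x ∈ F_5. For each x, list the y ∈ F_5 with f(x, y) ≡ 0 and those with g(x, y) ≡ 0 (mod 5); the common zeros in that column are the intersection.
  x = 0: f ≡ 0 at y ∈ {0, 4}; g ≡ 0 at y ∈ {1}; common: ∅.
  x = 1: f ≡ 0 at y ∈ ∅; g ≡ 0 at y ∈ ∅; common: ∅.
  x = 2: f ≡ 0 at y ∈ {4}; g ≡ 0 at y ∈ {1, 3}; common: ∅.
  x = 3: f ≡ 0 at y ∈ {0}; g ≡ 0 at y ∈ ∅; common: ∅.
  x = 4: f ≡ 0 at y ∈ ∅; g ≡ 0 at y ∈ {3}; common: ∅.
Collecting: common zeros = ∅, so the count is 0.
Comparison with the Bézout bound: 0 ≤ 4 = deg(f)·deg(g), as expected for curves with no common component (the affine F_5-count falls short of the bound because intersections may lie at infinity, over extension fields, or carry multiplicity).


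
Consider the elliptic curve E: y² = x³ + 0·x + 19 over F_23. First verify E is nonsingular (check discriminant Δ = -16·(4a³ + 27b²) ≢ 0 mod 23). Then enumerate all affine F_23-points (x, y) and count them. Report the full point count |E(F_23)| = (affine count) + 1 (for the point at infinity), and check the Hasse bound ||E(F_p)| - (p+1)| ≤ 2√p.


Affine points = {(2, 2), (2, 21), (3, 0), (5, 11), (5, 12), (8, 5), (8, 18), (9, 9), (9, 14), (11, 4), (11, 19), (13, 10), (13, 13), (14, 7), (14, 16), (15, 6), (15, 17), (18, 3), (18, 20), (19, 1), (19, 22), (22, 8), (22, 15)}; affine count = 23; |E(F_23)| = 24.

Discriminant check: Δ ∝ 4a³ + 27b² = 4·0³ + 27·19² = 4·0 + 27·361 ≡ 18 (mod 23). Nonzero ⇒ E is nonsingular.
For each x ∈ F_23, compute rhs = x³ + 0·x + 19 mod 23, then count y ∈ F_23 with y² ≡ rhs.
  x = 0: rhs = 19, matching y values: none (0 points).
  x = 1: rhs = 20, matching y values: none (0 points).
  x = 2: rhs = 4, matching y values: 2, 21 (2 points).
  x = 3: rhs = 0, matching y values: 0 (1 points).
  x = 4: rhs = 14, matching y values: none (0 points).
  x = 5: rhs = 6, matching y values: 11, 12 (2 points).
  x = 6: rhs = 5, matching y values: none (0 points).
  x = 7: rhs = 17, matching y values: none (0 points).
  x = 8: rhs = 2, matching y values: 5, 18 (2 points).
  x = 9: rhs = 12, matching y values: 9, 14 (2 points).
  x = 10: rhs = 7, matching y values: none (0 points).
  x = 11: rhs = 16, matching y values: 4, 19 (2 points).
  x = 12: rhs = 22, matching y values: none (0 points).
  x = 13: rhs = 8, matching y values: 10, 13 (2 points).
  x = 14: rhs = 3, matching y values: 7, 16 (2 points).
  x = 15: rhs = 13, matching y values: 6, 17 (2 points).
  x = 16: rhs = 21, matching y values: none (0 points).
  x = 17: rhs = 10, matching y values: none (0 points).
  x = 18: rhs = 9, matching y values: 3, 20 (2 points).
  x = 19: rhs = 1, matching y values: 1, 22 (2 points).
  x = 20: rhs = 15, matching y values: none (0 points).
  x = 21: rhs = 11, matching y values: none (0 points).
  x = 22: rhs = 18, matching y values: 8, 15 (2 points).
Total affine count: 23.
Full point count |E(F_23)| = 23 + 1 = 24.
Hasse bound: |24 − (23+1)| = |0| = 0 ≤ 2√23 ≈ 9.5917 ✓.


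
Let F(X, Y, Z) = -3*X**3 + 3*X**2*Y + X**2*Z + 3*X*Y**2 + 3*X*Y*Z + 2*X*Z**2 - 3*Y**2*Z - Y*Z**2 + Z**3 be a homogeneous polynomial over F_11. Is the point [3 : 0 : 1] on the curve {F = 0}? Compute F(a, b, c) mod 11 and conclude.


F(3,0,1) ≡ 1 (mod 11); P is NOT on the curve.

Evaluate F(3, 0, 1) term-by-term (mod 11).
  -3*X**3 ↦ -3·27·1·1 = -81
  3*X**2*Y ↦ 3·9·0·1 = 0
  X**2*Z ↦ 1·9·1·1 = 9
  3*X*Y**2 ↦ 3·3·0·1 = 0
  3*X*Y*Z ↦ 3·3·0·1 = 0
  2*X*Z**2 ↦ 2·3·1·1 = 6
  -3*Y**2*Z ↦ -3·1·0·1 = 0
  -Y*Z**2 ↦ -1·1·0·1 = 0
  Z**3 ↦ 1·1·1·1 = 1
Sum: F(3, 0, 1) = (-81) + (0) + (9) + (0) + (0) + (6) + (0) + (0) + (1) = -65.
Reducing mod 11: -65 ≡ 1 (mod 11).
Since F(a, b, c) ≡ 1 ≠ 0 (mod 11), P does NOT lie on the curve.


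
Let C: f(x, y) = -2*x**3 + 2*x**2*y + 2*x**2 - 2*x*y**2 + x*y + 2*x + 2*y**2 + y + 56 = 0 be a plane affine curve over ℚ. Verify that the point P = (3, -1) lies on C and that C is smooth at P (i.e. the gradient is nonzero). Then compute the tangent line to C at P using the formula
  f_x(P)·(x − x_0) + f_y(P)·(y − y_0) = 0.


Tangent line at P: -55*x + 30*y + 195 = 0.

Step 1: f(3, -1) = 0, so P lies on C.
Step 2: partial derivatives
  f_x(x, y) = -6*x**2 + 4*x*y + 4*x - 2*y**2 + y + 2, f_y(x, y) = 2*x**2 - 4*x*y + x + 4*y + 1.
  f_x(P) = -55, f_y(P) = 30 (gradient nonzero, so P is smooth).
Step 3: tangent line at P: -55·(x − 3) + 30·(y − -1) = 0.
Expanding: -55*x + 30*y + 195 = 0.


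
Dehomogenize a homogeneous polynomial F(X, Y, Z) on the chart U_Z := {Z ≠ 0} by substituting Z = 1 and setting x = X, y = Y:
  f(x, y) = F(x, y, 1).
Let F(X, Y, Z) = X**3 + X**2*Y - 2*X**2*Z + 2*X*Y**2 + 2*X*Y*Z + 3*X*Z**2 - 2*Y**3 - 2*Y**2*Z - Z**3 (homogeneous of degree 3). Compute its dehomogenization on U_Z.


f(x, y) = x**3 + x**2*y - 2*x**2 + 2*x*y**2 + 2*x*y + 3*x - 2*y**3 - 2*y**2 - 1

On U_Z we set Z = 1. Each monomial c·X^i·Y^j·Z^k in F becomes c·x^i·y^j·1^k = c·x^i·y^j.
Substituting Z = 1: F(X, Y, 1) = x**3 + x**2*y - 2*x**2 + 2*x*y**2 + 2*x*y + 3*x - 2*y**3 - 2*y**2 - 1.
Note: deg(f) ≤ deg(F) = 3; strict inequality happens when F is divisible by Z (lost terms).


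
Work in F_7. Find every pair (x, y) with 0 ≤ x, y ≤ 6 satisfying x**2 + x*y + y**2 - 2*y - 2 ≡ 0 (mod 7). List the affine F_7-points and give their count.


Affine F_7-points: {(3, 0), (3, 6), (4, 0), (4, 5), (5, 5), (5, 6)}; count = 6.

For each of the 49 pairs (x, y) ∈ F_7², evaluate f(x, y) mod 7. Record the zeros.
  x = 0: [0↦5, 1↦4, 2↦5, 3↦1, 4↦6, 5↦6, 6↦1]  zeros at y ∈ ∅
  x = 1: [0↦6, 1↦6, 2↦1, 3↦5, 4↦4, 5↦5, 6↦1]  zeros at y ∈ ∅
  x = 2: [0↦2, 1↦3, 2↦6, 3↦4, 4↦4, 5↦6, 6↦3]  zeros at y ∈ ∅
  x = 3: [0↦0, 1↦2, 2↦6, 3↦5, 4↦6, 5↦2, 6↦0]  zeros at y ∈ {0, 6}
  x = 4: [0↦0, 1↦3, 2↦1, 3↦1, 4↦3, 5↦0, 6↦6]  zeros at y ∈ {0, 5}
  x = 5: [0↦2, 1↦6, 2↦5, 3↦6, 4↦2, 5↦0, 6↦0]  zeros at y ∈ {5, 6}
  x = 6: [0↦6, 1↦4, 2↦4, 3↦6, 4↦3, 5↦2, 6↦3]  zeros at y ∈ ∅
Collecting zeros: affine points = {(3, 0), (3, 6), (4, 0), (4, 5), (5, 5), (5, 6)}.
Total count |C(F_7)_aff| = 6.


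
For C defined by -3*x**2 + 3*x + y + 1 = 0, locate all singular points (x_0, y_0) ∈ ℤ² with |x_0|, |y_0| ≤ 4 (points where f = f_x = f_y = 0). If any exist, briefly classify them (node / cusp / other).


No singular points in the scanned grid; C is smooth there.

Compute partial derivatives:
  f_x = 3 - 6*x.
  f_y = 1.
f_y = 1 is a nonzero constant, so f_y never vanishes: no point (x, y) can satisfy f = f_x = f_y = 0. In particular no (x, y) ∈ {−4, ..., 4}² is singular; the curve is smooth.


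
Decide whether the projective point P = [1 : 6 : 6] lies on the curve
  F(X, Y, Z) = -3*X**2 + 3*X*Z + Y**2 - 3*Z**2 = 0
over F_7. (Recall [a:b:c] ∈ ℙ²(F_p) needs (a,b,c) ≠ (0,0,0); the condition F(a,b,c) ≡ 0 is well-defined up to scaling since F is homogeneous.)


F(1,6,6) ≡ 6 (mod 7); P is NOT on the curve.

Evaluate F(1, 6, 6) term-by-term (mod 7).
  -3*X**2 ↦ -3·1·1·1 = -3
  3*X*Z ↦ 3·1·1·6 = 18
  Y**2 ↦ 1·1·36·1 = 36
  -3*Z**2 ↦ -3·1·1·36 = -108
Sum: F(1, 6, 6) = (-3) + (18) + (36) + (-108) = -57.
Reducing mod 7: -57 ≡ 6 (mod 7).
Since F(a, b, c) ≡ 6 ≠ 0 (mod 7), P does NOT lie on the curve.


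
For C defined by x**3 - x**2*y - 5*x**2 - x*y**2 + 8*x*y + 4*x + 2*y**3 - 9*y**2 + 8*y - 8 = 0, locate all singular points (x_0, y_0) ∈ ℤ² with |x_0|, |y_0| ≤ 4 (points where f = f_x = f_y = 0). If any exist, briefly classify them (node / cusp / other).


Singular points: {(2, 2)}; classification: node.

Compute partial derivatives:
  f_x = 3*x**2 - 2*x*y - 10*x - y**2 + 8*y + 4.
  f_y = -x**2 - 2*x*y + 8*x + 6*y**2 - 18*y + 8.
Scan x_0 ∈ {−4, ..., 4}. For each x_0, f_y(x_0, y) is a polynomial in y; find its integer roots y ∈ {−4, ..., 4}, then test f_x and f at those candidates.
  x = -4: f_y(-4, y) = 6*y**2 - 10*y - 40; no integer root y with |y| ≤ 4.
  x = -3: f_y(-3, y) = 6*y**2 - 12*y - 25; no integer root y with |y| ≤ 4.
  x = -2: f_y(-2, y) = 6*y**2 - 14*y - 12; vanishes at y ∈ {3}. (-2, 3): f_x = 63 ≠ 0.
  x = -1: f_y(-1, y) = 6*y**2 - 16*y - 1; no integer root y with |y| ≤ 4.
  x = 0: f_y(0, y) = 6*y**2 - 18*y + 8; no integer root y with |y| ≤ 4.
  x = 1: f_y(1, y) = 6*y**2 - 20*y + 15; no integer root y with |y| ≤ 4.
  x = 2: f_y(2, y) = 6*y**2 - 22*y + 20; vanishes at y ∈ {2}. (2, 2): f_x = 0, f = 0 — SINGULAR.
  x = 3: f_y(3, y) = 6*y**2 - 24*y + 23; no integer root y with |y| ≤ 4.
  x = 4: f_y(4, y) = 6*y**2 - 26*y + 24; vanishes at y ∈ {3}. (4, 3): f_x = 3 ≠ 0.
Only singular point on the grid: (2, 2).
Classify: substitute x = 2 + u, y = 2 + v and expand: f = u**3 - u**2*v - u**2 - u*v**2 + 2*v**3 + v**2.
No constant or linear terms (consistent with a singular point). Quadratic part: -u**2 + v**2. Cubic part: u**3 - u**2*v - u*v**2 + 2*v**3.
The quadratic part v**2 - u**2 = (v − u)(v + u) splits into two distinct linear factors, so there are two distinct tangent lines y − 2 = ±(x − 2) — this is a node (ordinary double point).
Classification: node.


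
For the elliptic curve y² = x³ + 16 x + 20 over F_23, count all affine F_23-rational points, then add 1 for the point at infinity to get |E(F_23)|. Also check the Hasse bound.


Affine points = {(3, 7), (3, 16), (5, 8), (5, 15), (8, 4), (8, 19), (11, 3), (11, 20), (12, 10), (12, 13), (15, 1), (15, 22), (16, 5), (16, 18), (21, 7), (21, 16), (22, 7), (22, 16)}; affine count = 18; |E(F_23)| = 19.

Discriminant check: Δ ∝ 4a³ + 27b² = 4·16³ + 27·20² = 4·4096 + 27·400 ≡ 21 (mod 23). Nonzero ⇒ E is nonsingular.
For each x ∈ F_23, compute rhs = x³ + 16·x + 20 mod 23, then count y ∈ F_23 with y² ≡ rhs.
  x = 0: rhs = 20, matching y values: none (0 points).
  x = 1: rhs = 14, matching y values: none (0 points).
  x = 2: rhs = 14, matching y values: none (0 points).
  x = 3: rhs = 3, matching y values: 7, 16 (2 points).
  x = 4: rhs = 10, matching y values: none (0 points).
  x = 5: rhs = 18, matching y values: 8, 15 (2 points).
  x = 6: rhs = 10, matching y values: none (0 points).
  x = 7: rhs = 15, matching y values: none (0 points).
  x = 8: rhs = 16, matching y values: 4, 19 (2 points).
  x = 9: rhs = 19, matching y values: none (0 points).
  x = 10: rhs = 7, matching y values: none (0 points).
  x = 11: rhs = 9, matching y values: 3, 20 (2 points).
  x = 12: rhs = 8, matching y values: 10, 13 (2 points).
  x = 13: rhs = 10, matching y values: none (0 points).
  x = 14: rhs = 21, matching y values: none (0 points).
  x = 15: rhs = 1, matching y values: 1, 22 (2 points).
  x = 16: rhs = 2, matching y values: 5, 18 (2 points).
  x = 17: rhs = 7, matching y values: none (0 points).
  x = 18: rhs = 22, matching y values: none (0 points).
  x = 19: rhs = 7, matching y values: none (0 points).
  x = 20: rhs = 14, matching y values: none (0 points).
  x = 21: rhs = 3, matching y values: 7, 16 (2 points).
  x = 22: rhs = 3, matching y values: 7, 16 (2 points).
Total affine count: 18.
Full point count |E(F_23)| = 18 + 1 = 19.
Hasse bound: |19 − (23+1)| = |-5| = 5 ≤ 2√23 ≈ 9.5917 ✓.


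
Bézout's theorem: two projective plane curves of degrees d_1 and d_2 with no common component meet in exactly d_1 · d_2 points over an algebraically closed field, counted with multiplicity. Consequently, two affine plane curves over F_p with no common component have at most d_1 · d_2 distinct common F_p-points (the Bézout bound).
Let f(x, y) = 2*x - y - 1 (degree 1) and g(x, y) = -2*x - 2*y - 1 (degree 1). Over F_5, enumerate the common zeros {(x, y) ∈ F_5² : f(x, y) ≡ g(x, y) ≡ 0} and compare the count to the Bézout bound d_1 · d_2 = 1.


Common zeros: {(1, 1)}; count = 1; Bézout bound = 1.

deg(f) = 1, deg(g) = 1, so Bézout bound = 1.
Scan x ∈ F_5. For each x, list the y ∈ F_5 with f(x, y) ≡ 0 and those with g(x, y) ≡ 0 (mod 5); the common zeros in that column are the intersection.
  x = 0: f ≡ 0 at y ∈ {4}; g ≡ 0 at y ∈ {2}; common: ∅.
  x = 1: f ≡ 0 at y ∈ {1}; g ≡ 0 at y ∈ {1}; common: {1}.
  x = 2: f ≡ 0 at y ∈ {3}; g ≡ 0 at y ∈ {0}; common: ∅.
  x = 3: f ≡ 0 at y ∈ {0}; g ≡ 0 at y ∈ {4}; common: ∅.
  x = 4: f ≡ 0 at y ∈ {2}; g ≡ 0 at y ∈ {3}; common: ∅.
Collecting: common zeros = {(1, 1)}, so the count is 1.
Comparison with the Bézout bound: 1 ≤ 1 = deg(f)·deg(g), as expected for curves with no common component (the bound is attained).


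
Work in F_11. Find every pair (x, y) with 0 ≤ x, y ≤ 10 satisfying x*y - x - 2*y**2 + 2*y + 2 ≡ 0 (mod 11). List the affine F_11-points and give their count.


Affine F_11-points: {(0, 4), (0, 8), (2, 0), (2, 2), (4, 5), (4, 9), (5, 3), (5, 6), (10, 7), (10, 10)}; count = 10.

For each of the 121 pairs (x, y) ∈ F_11², evaluate f(x, y) mod 11. Record the zeros.
  x = 0: [0↦2, 1↦2, 2↦9, 3↦1, 4↦0, 5↦6, 6↦8, 7↦6, 8↦0, 9↦1, 10↦9]  zeros at y ∈ {4, 8}
  x = 1: [0↦1, 1↦2, 2↦10, 3↦3, 4↦3, 5↦10, 6↦2, 7↦1, 8↦7, 9↦9, 10↦7]  zeros at y ∈ ∅
  x = 2: [0↦0, 1↦2, 2↦0, 3↦5, 4↦6, 5↦3, 6↦7, 7↦7, 8↦3, 9↦6, 10↦5]  zeros at y ∈ {0, 2}
  x = 3: [0↦10, 1↦2, 2↦1, 3↦7, 4↦9, 5↦7, 6↦1, 7↦2, 8↦10, 9↦3, 10↦3]  zeros at y ∈ ∅
  x = 4: [0↦9, 1↦2, 2↦2, 3↦9, 4↦1, 5↦0, 6↦6, 7↦8, 8↦6, 9↦0, 10↦1]  zeros at y ∈ {5, 9}
  x = 5: [0↦8, 1↦2, 2↦3, 3↦0, 4↦4, 5↦4, 6↦0, 7↦3, 8↦2, 9↦8, 10↦10]  zeros at y ∈ {3, 6}
  x = 6: [0↦7, 1↦2, 2↦4, 3↦2, 4↦7, 5↦8, 6↦5, 7↦9, 8↦9, 9↦5, 10↦8]  zeros at y ∈ ∅
  x = 7: [0↦6, 1↦2, 2↦5, 3↦4, 4↦10, 5↦1, 6↦10, 7↦4, 8↦5, 9↦2, 10↦6]  zeros at y ∈ ∅
  x = 8: [0↦5, 1↦2, 2↦6, 3↦6, 4↦2, 5↦5, 6↦4, 7↦10, 8↦1, 9↦10, 10↦4]  zeros at y ∈ ∅
  x = 9: [0↦4, 1↦2, 2↦7, 3↦8, 4↦5, 5↦9, 6↦9, 7↦5, 8↦8, 9↦7, 10↦2]  zeros at y ∈ ∅
  x = 10: [0↦3, 1↦2, 2↦8, 3↦10, 4↦8, 5↦2, 6↦3, 7↦0, 8↦4, 9↦4, 10↦0]  zeros at y ∈ {7, 10}
Collecting zeros: affine points = {(0, 4), (0, 8), (2, 0), (2, 2), (4, 5), (4, 9), (5, 3), (5, 6), (10, 7), (10, 10)}.
Total count |C(F_11)_aff| = 10.


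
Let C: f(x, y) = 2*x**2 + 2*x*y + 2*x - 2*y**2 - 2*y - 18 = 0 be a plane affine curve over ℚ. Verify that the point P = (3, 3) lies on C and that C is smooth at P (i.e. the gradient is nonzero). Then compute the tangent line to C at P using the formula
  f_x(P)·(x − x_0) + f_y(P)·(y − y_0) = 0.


Tangent line at P: 20*x - 8*y - 36 = 0.

Step 1: f(3, 3) = 0, so P lies on C.
Step 2: partial derivatives
  f_x(x, y) = 4*x + 2*y + 2, f_y(x, y) = 2*x - 4*y - 2.
  f_x(P) = 20, f_y(P) = -8 (gradient nonzero, so P is smooth).
Step 3: tangent line at P: 20·(x − 3) + -8·(y − 3) = 0.
Expanding: 20*x - 8*y - 36 = 0.


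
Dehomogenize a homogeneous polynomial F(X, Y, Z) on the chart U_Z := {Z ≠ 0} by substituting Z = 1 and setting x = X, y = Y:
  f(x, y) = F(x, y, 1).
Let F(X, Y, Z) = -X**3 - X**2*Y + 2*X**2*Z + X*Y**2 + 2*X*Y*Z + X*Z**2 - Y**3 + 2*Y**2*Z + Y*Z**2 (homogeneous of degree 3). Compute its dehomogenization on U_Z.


f(x, y) = -x**3 - x**2*y + 2*x**2 + x*y**2 + 2*x*y + x - y**3 + 2*y**2 + y

On U_Z we set Z = 1. Each monomial c·X^i·Y^j·Z^k in F becomes c·x^i·y^j·1^k = c·x^i·y^j.
Substituting Z = 1: F(X, Y, 1) = -x**3 - x**2*y + 2*x**2 + x*y**2 + 2*x*y + x - y**3 + 2*y**2 + y.
Note: deg(f) ≤ deg(F) = 3; strict inequality happens when F is divisible by Z (lost terms).


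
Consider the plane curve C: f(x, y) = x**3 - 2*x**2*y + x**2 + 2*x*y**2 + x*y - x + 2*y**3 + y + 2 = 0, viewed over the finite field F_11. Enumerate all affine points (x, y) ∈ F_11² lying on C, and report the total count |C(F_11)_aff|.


Affine F_11-points: {(0, 6), (0, 8), (1, 8), (2, 9), (3, 8), (6, 4), (6, 5), (6, 7), (7, 3), (9, 0), (9, 1), (10, 3)}; count = 12.

For each of the 121 pairs (x, y) ∈ F_11², evaluate f(x, y) mod 11. Record the zeros.
  x = 0: [0↦2, 1↦5, 2↦9, 3↦4, 4↦2, 5↦4, 6↦0, 7↦2, 8↦0, 9↦6, 10↦10]  zeros at y ∈ {6, 8}
  x = 1: [0↦3, 1↦7, 2↦5, 3↦9, 4↦9, 5↦6, 6↦1, 7↦6, 8↦0, 9↦6, 10↦3]  zeros at y ∈ {8}
  x = 2: [0↦1, 1↦2, 2↦1, 3↦10, 4↦8, 5↦7, 6↦8, 7↦1, 8↦9, 9↦0, 10↦8]  zeros at y ∈ {9}
  x = 3: [0↦2, 1↦7, 2↦3, 3↦2, 4↦5, 5↦2, 6↦5, 7↦4, 8↦0, 9↦5, 10↦9]  zeros at y ∈ {8}
  x = 4: [0↦1, 1↦6, 2↦6, 3↦2, 4↦6, 5↦8, 6↦9, 7↦10, 8↦1, 9↦5, 10↦1]  zeros at y ∈ ∅
  x = 5: [0↦4, 1↦5, 2↦5, 3↦5, 4↦6, 5↦9, 6↦4, 7↦3, 8↦7, 9↦6, 10↦1]  zeros at y ∈ ∅
  x = 6: [0↦6, 1↦10, 2↦6, 3↦6, 4↦0, 5↦0, 6↦7, 7↦0, 8↦2, 9↦3, 10↦4]  zeros at y ∈ {4, 5, 7}
  x = 7: [0↦2, 1↦5, 2↦4, 3↦0, 4↦5, 5↦9, 6↦2, 7↦7, 8↦3, 9↦2, 10↦5]  zeros at y ∈ {3}
  x = 8: [0↦9, 1↦7, 2↦5, 3↦4, 4↦5, 5↦9, 6↦6, 7↦8, 8↦5, 9↦9, 10↦10]  zeros at y ∈ ∅
  x = 9: [0↦0, 1↦0, 2↦4, 3↦2, 4↦6, 5↦6, 6↦3, 7↦9, 8↦3, 9↦8, 10↦3]  zeros at y ∈ {0, 1}
  x = 10: [0↦3, 1↦1, 2↦7, 3↦0, 4↦3, 5↦6, 6↦10, 7↦5, 8↦3, 9↦5, 10↦1]  zeros at y ∈ {3}
Collecting zeros: affine points = {(0, 6), (0, 8), (1, 8), (2, 9), (3, 8), (6, 4), (6, 5), (6, 7), (7, 3), (9, 0), (9, 1), (10, 3)}.
Total count |C(F_11)_aff| = 12.
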